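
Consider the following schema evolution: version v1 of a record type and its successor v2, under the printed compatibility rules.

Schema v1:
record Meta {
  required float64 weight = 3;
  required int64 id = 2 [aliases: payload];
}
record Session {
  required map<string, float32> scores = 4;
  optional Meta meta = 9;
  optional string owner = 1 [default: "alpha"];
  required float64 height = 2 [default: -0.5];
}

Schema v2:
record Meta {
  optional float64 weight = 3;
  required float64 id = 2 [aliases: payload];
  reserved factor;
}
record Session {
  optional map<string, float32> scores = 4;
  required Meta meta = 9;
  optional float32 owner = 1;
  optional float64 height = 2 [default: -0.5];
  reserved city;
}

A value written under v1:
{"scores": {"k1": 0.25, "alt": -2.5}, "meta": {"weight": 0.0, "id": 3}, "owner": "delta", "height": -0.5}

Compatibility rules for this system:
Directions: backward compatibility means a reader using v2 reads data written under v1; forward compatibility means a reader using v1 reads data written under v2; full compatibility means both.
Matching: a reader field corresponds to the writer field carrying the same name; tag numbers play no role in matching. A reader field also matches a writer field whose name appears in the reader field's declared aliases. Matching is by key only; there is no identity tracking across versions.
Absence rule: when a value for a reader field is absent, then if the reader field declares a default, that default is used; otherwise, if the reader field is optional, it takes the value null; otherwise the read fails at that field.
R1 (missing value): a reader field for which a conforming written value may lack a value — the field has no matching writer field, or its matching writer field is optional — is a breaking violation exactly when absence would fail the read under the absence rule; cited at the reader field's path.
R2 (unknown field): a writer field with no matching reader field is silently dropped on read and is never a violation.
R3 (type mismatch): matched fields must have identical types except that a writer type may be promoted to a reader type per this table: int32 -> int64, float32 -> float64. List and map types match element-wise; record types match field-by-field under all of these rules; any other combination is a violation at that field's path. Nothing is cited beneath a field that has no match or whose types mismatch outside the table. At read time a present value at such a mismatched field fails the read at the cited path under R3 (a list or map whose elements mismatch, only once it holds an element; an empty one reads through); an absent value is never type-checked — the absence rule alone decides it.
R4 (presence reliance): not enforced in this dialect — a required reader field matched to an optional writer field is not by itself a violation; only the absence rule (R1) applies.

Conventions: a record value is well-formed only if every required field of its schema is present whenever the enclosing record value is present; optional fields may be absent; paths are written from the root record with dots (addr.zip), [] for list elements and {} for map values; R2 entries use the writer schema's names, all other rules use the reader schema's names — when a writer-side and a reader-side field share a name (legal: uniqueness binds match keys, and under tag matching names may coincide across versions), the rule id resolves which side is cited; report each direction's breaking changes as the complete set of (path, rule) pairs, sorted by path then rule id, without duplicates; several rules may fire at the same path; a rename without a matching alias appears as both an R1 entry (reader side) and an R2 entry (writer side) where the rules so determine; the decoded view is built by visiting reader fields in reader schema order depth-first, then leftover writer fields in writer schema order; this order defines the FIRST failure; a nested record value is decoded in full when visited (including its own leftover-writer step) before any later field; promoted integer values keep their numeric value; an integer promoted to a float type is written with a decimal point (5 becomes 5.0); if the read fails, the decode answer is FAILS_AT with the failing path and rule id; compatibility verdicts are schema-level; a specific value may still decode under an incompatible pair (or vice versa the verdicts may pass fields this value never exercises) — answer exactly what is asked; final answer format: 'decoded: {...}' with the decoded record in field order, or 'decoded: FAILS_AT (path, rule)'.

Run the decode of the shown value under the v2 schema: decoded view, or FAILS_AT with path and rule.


decoded: FAILS_AT (meta.id, R3)

the writer's type comes first in each Session pair
migrating the Session value to v2:
  scores := {"k1": 0.25, "alt": -2.5}
  meta.weight := 0.0
  read fails at meta.id under R3
  => FAILS_AT (meta.id, R3)
remaining Session differences; none change what is asked:
  field height in record Session: required changed to optional -> no rule fires on it and the decoded Session view is identical with or without it
  field owner in record Session: type string changed to float32 (its default is dropped) -> shifts the Session verdicts, not this decode
  field weight in record Meta: required changed to optional -> shifts the Session verdicts, not this decode
  field scores in record Session: required changed to optional -> shifts the Session verdicts, not this decode


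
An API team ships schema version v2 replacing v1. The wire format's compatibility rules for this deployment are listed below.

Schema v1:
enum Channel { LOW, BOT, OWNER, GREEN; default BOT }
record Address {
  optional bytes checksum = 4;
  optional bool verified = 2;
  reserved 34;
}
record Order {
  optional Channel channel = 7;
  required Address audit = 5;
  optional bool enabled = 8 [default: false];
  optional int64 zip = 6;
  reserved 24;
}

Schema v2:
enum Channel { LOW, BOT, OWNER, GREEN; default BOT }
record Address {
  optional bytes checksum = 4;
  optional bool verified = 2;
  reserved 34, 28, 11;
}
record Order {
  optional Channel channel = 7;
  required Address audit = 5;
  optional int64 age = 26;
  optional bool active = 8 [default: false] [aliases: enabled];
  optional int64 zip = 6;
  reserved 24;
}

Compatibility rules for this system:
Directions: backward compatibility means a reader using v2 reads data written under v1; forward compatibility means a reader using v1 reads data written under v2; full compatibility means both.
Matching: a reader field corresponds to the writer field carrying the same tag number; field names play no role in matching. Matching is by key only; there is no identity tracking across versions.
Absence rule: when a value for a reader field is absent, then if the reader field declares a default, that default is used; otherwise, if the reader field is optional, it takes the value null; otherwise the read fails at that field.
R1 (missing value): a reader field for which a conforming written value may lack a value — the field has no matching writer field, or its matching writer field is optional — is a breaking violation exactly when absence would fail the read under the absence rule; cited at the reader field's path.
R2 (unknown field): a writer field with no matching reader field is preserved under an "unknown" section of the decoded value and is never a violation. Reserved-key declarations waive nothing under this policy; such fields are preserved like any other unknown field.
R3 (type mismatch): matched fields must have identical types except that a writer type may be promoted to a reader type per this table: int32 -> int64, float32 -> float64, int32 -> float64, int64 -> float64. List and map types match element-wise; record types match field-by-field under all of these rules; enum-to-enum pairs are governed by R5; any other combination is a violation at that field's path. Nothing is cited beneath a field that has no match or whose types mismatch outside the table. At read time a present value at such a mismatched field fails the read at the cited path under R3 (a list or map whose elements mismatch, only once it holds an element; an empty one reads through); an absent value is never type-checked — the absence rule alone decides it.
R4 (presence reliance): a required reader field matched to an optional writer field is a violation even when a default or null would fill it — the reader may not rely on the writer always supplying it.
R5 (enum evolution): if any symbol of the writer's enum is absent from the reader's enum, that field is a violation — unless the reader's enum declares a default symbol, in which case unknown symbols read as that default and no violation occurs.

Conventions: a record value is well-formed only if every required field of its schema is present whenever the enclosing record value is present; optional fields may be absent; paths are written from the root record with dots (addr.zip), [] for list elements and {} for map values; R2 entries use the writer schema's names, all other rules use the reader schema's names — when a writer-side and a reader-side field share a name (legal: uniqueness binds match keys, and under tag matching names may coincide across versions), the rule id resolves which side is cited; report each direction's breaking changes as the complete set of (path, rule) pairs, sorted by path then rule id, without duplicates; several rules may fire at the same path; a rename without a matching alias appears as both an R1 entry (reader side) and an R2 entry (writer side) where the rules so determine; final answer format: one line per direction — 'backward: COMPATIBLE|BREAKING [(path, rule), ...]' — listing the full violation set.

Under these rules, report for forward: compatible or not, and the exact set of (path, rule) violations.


each type pair in Order: writer, then reader
checking forward for Order: reader v1 against writer v2:
  writer optional, Channel -> Channel: reader channel maps from writer channel
  writer required, Address -> Address: reader audit maps from writer audit
  writer optional, bool -> bool: reader enabled maps from writer active
  writer optional, int64 -> int64: reader zip maps from writer zip
  age (writer side), unknown to reader
  writer optional, bytes -> bytes: reader audit.checksum maps from writer audit.checksum
  writer optional, bool -> bool: reader audit.verified maps from writer audit.verified
  nothing fires on Order: forward is COMPATIBLE
the other Order changes do not affect what is asked:
  added field age to record Order: optional int64, tag 26 (in v2 it sits immediately before active) -> triggers nothing under Order's printed rules — same verdict
  renamed field enabled to active in record Order (alias enabled declared on the renamed field) -> triggers nothing under Order's printed rules — same verdict

forward: COMPATIBLE []


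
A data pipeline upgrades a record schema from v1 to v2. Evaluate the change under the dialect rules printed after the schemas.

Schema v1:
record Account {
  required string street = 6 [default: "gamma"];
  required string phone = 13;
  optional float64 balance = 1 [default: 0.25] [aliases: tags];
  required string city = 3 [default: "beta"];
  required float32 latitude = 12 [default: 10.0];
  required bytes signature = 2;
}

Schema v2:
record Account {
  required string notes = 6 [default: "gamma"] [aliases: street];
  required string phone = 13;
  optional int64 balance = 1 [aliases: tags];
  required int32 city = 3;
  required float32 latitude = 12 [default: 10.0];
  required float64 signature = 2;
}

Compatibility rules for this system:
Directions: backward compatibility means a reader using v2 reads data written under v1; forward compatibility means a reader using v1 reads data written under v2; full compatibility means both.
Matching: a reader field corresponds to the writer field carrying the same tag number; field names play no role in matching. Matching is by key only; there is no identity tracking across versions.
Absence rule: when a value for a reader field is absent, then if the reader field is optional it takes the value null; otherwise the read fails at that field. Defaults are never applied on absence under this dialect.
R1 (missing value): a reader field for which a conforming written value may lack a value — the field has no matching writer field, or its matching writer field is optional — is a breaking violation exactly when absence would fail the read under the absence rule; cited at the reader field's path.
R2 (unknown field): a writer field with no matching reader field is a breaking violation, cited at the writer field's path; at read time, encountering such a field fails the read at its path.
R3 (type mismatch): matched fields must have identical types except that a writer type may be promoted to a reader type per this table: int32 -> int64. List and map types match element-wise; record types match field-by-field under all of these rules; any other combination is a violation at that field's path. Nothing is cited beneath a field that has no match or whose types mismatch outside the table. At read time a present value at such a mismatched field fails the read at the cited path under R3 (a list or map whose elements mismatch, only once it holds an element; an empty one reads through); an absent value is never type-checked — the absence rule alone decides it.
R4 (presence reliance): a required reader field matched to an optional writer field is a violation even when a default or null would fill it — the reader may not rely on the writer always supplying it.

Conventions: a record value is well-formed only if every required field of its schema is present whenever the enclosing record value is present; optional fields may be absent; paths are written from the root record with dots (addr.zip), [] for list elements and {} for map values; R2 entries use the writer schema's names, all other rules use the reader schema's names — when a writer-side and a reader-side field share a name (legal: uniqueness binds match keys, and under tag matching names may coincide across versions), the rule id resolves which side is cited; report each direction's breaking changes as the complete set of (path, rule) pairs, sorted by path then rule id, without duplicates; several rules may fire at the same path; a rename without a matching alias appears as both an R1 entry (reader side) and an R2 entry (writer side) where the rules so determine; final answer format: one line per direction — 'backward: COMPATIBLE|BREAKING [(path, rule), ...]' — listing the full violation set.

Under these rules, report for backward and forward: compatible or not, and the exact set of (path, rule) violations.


in Account below, arrows point writer -> reader
backward analysis of Account with v2 as reader and v1 as writer:
  notes: string -> string, writer required; from street
  phone: string -> string, writer required; from phone
  balance: float64 -> int64, writer optional; from balance
  city: string -> int32, writer required; from city
  latitude: float32 -> float32, writer required; from latitude
  signature: bytes -> float64, writer required; from signature
  R3 fires at balance
  R3 fires at city
  R3 fires at signature
  => backward: BREAKING (3)
forward analysis of Account with v1 as reader and v2 as writer:
  street: string -> string, writer required; from notes
  phone: string -> string, writer required; from phone
  balance: int64 -> float64, writer optional; from balance
  city: int32 -> string, writer required; from city
  latitude: float32 -> float32, writer required; from latitude
  signature: float64 -> bytes, writer required; from signature
  R3 fires at balance
  R3 fires at city
  R3 fires at signature
  => forward: BREAKING (3)

backward: BREAKING [(balance, R3), (city, R3), (signature, R3)]; forward: BREAKING [(balance, R3), (city, R3), (signature, R3)]


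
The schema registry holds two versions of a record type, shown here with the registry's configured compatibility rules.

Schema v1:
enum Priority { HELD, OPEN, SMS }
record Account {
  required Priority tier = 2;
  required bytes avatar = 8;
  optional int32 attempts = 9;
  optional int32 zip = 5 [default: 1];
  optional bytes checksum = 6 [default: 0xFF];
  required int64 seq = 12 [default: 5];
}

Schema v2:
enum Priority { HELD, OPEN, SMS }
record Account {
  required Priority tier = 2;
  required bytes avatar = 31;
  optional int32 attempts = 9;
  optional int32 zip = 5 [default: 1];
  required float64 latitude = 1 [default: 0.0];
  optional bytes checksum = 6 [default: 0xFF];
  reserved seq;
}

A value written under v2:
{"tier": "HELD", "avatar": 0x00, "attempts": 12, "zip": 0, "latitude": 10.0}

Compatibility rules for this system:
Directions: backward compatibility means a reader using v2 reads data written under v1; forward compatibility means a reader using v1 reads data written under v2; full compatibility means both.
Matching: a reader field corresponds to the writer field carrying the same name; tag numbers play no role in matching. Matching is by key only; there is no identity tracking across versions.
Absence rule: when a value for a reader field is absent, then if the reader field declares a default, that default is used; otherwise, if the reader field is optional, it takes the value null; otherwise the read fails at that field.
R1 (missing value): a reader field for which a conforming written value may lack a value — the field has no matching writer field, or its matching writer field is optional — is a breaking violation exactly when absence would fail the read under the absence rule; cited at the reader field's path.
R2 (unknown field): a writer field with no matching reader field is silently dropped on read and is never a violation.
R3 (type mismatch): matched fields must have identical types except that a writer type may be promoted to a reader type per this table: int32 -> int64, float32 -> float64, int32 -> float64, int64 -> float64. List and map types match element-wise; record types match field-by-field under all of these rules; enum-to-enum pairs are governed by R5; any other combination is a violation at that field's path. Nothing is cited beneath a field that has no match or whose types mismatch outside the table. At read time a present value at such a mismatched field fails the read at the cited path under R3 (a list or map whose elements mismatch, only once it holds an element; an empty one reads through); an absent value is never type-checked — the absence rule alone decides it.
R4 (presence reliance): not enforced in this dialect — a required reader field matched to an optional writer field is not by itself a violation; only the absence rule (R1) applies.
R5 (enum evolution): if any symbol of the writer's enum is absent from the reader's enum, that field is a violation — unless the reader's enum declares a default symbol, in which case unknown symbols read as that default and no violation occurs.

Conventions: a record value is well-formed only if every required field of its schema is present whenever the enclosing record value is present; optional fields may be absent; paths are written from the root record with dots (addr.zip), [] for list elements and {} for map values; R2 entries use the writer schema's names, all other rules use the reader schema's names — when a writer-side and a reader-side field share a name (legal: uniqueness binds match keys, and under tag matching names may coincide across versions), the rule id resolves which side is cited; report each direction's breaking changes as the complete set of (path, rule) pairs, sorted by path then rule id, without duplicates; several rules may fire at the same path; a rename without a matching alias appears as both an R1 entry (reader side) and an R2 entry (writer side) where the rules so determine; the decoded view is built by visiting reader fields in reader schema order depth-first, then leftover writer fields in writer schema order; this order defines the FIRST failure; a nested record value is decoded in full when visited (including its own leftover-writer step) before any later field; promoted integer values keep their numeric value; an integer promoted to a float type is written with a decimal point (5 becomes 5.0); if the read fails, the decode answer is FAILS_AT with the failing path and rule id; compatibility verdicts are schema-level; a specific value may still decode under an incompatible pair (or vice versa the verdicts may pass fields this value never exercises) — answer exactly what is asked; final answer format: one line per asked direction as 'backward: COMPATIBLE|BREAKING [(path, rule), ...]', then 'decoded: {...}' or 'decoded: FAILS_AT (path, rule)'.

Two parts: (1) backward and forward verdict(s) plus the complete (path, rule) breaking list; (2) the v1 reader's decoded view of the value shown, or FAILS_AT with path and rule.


backward: COMPATIBLE []; forward: COMPATIBLE []; decoded: {"tier": "HELD", "avatar": 0x00, "attempts": 12, "zip": 0, "checksum": 0xFF, "seq": 5}

arrows below run writer -> reader for Account
backward on Account — v2 reading data written by v1:
  Priority -> Priority, writer required: tier aligns to tier
  bytes -> bytes, writer required: avatar aligns to avatar
  int32 -> int32, writer optional: attempts aligns to attempts
  int32 -> int32, writer optional: zip aligns to zip
  latitude: no writer match
  bytes -> bytes, writer optional: checksum aligns to checksum
  writer field seq has no reader counterpart
  nothing fires on Account: backward is COMPATIBLE
forward on Account — v1 reading data written by v2:
  Priority -> Priority, writer required: tier aligns to tier
  bytes -> bytes, writer required: avatar aligns to avatar
  int32 -> int32, writer optional: attempts aligns to attempts
  int32 -> int32, writer optional: zip aligns to zip
  bytes -> bytes, writer optional: checksum aligns to checksum
  seq: no writer match
  writer field latitude has no reader counterpart
  nothing fires on Account: forward is COMPATIBLE
decode (reader v1):
  tier := "HELD"
  avatar := 0x00
  attempts := 12
  zip := 0
  checksum := 0xFF (absent -> default)
  seq := 5 (absent -> default)
  writer latitude: unknown -> dropped
  => decoded: {"tier": "HELD", "avatar": 0x00, "attempts": 12, "zip": 0, "checksum": 0xFF, "seq": 5}


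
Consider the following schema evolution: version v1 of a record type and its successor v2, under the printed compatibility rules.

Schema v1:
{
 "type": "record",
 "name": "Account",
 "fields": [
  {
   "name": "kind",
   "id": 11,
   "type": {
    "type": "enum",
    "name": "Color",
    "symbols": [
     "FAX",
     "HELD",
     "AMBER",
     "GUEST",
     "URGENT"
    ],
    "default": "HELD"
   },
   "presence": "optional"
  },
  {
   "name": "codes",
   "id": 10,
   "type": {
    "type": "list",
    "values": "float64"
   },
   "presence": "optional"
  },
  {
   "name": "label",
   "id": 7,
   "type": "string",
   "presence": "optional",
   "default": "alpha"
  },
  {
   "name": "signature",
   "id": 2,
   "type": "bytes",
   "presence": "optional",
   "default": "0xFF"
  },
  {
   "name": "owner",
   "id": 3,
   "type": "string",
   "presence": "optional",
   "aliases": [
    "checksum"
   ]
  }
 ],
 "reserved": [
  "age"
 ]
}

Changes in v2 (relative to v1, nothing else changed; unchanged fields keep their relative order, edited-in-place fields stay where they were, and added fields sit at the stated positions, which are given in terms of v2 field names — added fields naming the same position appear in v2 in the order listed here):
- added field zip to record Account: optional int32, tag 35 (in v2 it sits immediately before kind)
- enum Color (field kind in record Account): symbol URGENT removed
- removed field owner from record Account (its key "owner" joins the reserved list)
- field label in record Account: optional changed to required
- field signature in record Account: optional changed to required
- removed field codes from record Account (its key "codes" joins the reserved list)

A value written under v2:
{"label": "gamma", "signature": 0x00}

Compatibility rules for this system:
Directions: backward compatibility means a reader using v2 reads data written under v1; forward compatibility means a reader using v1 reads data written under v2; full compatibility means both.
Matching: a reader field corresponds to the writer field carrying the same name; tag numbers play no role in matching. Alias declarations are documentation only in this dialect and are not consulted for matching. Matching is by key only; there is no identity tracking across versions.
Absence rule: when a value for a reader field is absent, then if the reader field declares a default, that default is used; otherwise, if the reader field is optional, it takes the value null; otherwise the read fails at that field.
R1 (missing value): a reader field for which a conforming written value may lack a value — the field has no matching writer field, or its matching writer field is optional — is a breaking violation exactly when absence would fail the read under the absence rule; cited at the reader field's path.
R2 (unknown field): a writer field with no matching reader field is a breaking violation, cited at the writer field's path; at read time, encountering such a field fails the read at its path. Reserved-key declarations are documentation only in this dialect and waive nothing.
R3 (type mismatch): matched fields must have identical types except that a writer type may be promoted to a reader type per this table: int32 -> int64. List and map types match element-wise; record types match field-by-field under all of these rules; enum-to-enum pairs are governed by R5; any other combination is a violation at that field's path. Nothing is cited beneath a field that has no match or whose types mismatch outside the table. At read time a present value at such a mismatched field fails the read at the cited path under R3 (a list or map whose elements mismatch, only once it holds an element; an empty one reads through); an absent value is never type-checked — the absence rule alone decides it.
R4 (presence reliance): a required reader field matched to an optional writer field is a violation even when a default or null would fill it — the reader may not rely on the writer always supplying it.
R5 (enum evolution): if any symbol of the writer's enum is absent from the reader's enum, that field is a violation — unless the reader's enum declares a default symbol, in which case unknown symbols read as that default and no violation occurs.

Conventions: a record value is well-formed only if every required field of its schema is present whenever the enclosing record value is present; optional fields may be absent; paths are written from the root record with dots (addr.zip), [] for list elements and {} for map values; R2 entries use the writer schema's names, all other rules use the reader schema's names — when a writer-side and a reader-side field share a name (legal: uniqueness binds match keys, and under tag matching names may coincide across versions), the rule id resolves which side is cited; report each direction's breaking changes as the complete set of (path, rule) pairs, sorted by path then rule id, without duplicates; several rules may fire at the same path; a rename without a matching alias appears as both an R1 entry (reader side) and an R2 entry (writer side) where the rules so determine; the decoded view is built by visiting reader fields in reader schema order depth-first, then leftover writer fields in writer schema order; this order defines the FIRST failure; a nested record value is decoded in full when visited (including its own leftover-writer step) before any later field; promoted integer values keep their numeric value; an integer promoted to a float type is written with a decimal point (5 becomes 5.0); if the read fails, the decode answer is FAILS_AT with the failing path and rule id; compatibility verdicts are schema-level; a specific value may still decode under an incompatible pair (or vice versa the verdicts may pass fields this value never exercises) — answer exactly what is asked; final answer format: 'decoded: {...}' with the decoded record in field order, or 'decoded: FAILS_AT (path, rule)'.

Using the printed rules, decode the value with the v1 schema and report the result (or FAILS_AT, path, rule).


each type pair in Account: writer, then reader
decode walk for Account under reader schema v1:
  kind := null (absent, optional -> null)
  codes := null (absent, optional -> null)
  label := "gamma"
  signature := 0x00
  owner := null (absent, optional -> null)
  => decoded: {"kind": null, "codes": null, "label": "gamma", "signature": 0x00, "owner": null}
remaining Account differences; none change what is asked:
  added field zip to record Account: optional int32, tag 35 (in v2 it sits immediately before kind) -> affects the rule determinations only; this particular Account value decodes identically
  enum Color (field kind in record Account): symbol URGENT removed -> inert under this dialect — no rule fires on Account and the result does not move
  removed field owner from record Account (its key "owner" joins the reserved list) -> affects the rule determinations only; this particular Account value decodes identically
  field label in record Account: optional changed to required -> affects the rule determinations only; this particular Account value decodes identically
  field signature in record Account: optional changed to required -> affects the rule determinations only; this particular Account value decodes identically
  removed field codes from record Account (its key "codes" joins the reserved list) -> affects the rule determinations only; this particular Account value decodes identically

decoded: {"kind": null, "codes": null, "label": "gamma", "signature": 0x00, "owner": null}


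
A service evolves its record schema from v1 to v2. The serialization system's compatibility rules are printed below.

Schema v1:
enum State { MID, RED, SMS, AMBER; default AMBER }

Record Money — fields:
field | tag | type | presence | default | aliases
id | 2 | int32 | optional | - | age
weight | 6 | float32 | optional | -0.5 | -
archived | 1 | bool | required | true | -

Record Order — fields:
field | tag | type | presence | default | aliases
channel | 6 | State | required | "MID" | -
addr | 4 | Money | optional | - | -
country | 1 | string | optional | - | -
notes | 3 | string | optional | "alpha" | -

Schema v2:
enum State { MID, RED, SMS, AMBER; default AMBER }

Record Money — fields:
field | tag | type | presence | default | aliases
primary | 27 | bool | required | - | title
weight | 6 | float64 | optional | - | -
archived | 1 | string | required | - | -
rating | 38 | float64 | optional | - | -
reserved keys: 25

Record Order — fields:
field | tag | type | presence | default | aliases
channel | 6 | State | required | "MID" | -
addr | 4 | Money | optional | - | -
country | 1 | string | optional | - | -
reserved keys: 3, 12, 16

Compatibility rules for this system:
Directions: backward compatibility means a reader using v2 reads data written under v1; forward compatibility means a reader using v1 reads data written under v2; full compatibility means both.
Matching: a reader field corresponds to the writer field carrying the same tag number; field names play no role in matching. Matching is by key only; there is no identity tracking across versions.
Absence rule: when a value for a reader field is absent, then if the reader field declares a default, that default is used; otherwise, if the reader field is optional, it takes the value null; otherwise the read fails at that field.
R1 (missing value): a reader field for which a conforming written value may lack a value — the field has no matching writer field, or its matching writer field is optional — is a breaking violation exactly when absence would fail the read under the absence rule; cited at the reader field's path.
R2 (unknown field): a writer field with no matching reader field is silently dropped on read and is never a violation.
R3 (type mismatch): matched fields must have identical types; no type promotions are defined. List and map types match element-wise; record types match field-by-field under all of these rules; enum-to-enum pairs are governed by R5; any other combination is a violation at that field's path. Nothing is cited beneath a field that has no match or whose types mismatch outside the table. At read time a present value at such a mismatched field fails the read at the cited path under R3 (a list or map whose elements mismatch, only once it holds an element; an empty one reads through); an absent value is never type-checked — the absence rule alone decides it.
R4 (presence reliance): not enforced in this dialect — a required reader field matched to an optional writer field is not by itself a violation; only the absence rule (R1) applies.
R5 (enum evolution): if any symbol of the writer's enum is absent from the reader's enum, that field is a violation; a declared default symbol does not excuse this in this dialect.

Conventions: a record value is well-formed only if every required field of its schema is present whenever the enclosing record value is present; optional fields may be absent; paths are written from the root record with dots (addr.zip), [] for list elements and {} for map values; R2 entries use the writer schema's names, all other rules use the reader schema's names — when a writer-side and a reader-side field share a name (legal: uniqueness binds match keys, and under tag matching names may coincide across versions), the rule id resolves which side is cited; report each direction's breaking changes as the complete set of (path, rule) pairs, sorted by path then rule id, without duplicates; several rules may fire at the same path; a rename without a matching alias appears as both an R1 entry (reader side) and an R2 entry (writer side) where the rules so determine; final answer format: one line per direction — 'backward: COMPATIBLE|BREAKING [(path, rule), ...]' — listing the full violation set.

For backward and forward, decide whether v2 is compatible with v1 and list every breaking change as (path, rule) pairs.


each type pair in Order: writer, then reader
backward on Order — v2 reading data written by v1:
  channel: paired with writer channel (State -> State; writer required)
  addr: paired with writer addr (Money -> Money; writer optional)
  country: paired with writer country (string -> string; writer optional)
  writer field notes has no reader counterpart
  addr.primary has no writer counterpart
  addr.weight: paired with writer addr.weight (float32 -> float64; writer optional)
  addr.archived: paired with writer addr.archived (bool -> string; writer required)
  addr.rating has no writer counterpart
  writer field addr.id has no reader counterpart
  breaking: (addr.archived, R3)
  breaking: (addr.primary, R1)
  breaking: (addr.weight, R3)
  => backward: BREAKING (3)
forward on Order — v1 reading data written by v2:
  channel: paired with writer channel (State -> State; writer required)
  addr: paired with writer addr (Money -> Money; writer optional)
  country: paired with writer country (string -> string; writer optional)
  notes has no writer counterpart
  addr.id has no writer counterpart
  addr.weight: paired with writer addr.weight (float64 -> float32; writer optional)
  addr.archived: paired with writer addr.archived (string -> bool; writer required)
  writer field addr.primary has no reader counterpart
  writer field addr.rating has no reader counterpart
  breaking: (addr.archived, R3)
  breaking: (addr.weight, R3)
  => forward: BREAKING (2)

backward: BREAKING [(addr.archived, R3), (addr.primary, R1), (addr.weight, R3)]; forward: BREAKING [(addr.archived, R3), (addr.weight, R3)]


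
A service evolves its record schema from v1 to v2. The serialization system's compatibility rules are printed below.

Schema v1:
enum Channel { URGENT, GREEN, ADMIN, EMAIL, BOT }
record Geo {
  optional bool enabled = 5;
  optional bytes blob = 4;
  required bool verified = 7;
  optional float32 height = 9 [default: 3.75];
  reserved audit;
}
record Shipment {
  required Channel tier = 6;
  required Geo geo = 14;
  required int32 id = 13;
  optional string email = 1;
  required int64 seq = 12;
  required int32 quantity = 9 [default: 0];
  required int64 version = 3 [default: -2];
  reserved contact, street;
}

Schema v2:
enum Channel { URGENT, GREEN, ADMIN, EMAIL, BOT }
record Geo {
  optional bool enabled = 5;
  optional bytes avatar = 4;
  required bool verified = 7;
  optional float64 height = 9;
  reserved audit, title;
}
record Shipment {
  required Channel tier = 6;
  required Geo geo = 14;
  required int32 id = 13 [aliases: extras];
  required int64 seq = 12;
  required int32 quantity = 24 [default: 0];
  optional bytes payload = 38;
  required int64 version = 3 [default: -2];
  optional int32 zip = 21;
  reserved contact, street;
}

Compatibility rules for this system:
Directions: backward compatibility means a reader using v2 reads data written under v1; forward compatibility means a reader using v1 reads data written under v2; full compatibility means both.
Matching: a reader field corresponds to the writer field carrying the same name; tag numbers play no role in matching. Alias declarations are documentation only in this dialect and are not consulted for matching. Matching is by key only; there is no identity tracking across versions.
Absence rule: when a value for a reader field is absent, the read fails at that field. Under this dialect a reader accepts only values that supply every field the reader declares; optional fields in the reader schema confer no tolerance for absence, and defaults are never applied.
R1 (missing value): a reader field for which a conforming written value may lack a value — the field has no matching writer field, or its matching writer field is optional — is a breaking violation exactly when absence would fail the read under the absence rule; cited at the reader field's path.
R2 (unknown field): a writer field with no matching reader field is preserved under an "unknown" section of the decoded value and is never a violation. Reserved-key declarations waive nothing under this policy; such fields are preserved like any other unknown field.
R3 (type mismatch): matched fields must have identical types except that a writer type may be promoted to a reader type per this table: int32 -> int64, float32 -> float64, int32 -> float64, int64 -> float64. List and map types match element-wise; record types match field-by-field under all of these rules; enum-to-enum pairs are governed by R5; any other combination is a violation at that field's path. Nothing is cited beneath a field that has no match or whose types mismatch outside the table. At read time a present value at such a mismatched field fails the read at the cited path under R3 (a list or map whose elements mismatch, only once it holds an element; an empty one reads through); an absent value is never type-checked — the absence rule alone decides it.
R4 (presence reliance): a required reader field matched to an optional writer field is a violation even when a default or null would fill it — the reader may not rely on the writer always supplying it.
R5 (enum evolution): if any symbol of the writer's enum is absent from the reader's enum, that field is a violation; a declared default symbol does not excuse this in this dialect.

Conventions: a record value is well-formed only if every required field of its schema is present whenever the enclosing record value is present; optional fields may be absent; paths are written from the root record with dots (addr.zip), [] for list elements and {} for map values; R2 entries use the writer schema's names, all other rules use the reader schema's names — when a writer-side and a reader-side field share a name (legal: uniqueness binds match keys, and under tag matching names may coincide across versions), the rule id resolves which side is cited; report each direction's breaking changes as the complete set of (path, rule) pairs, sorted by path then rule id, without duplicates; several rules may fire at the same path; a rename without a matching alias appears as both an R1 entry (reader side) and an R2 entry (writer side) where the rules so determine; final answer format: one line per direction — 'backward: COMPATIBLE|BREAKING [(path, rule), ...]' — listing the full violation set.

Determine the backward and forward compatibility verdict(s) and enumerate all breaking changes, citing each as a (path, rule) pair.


the writer's type comes first in each Shipment pair
backward pass over Shipment, reader schema v2, writer schema v1:
  tier: Channel -> Channel, writer required; from tier
  geo: Geo -> Geo, writer required; from geo
  id: int32 -> int32, writer required; from id
  seq: int64 -> int64, writer required; from seq
  quantity: int32 -> int32, writer required; from quantity
  payload: no writer match
  version: int64 -> int64, writer required; from version
  zip: no writer match
  writer field email has no reader counterpart
  geo.enabled: bool -> bool, writer optional; from geo.enabled
  geo.avatar: no writer match
  geo.verified: bool -> bool, writer required; from geo.verified
  geo.height: float32 -> float64, writer optional; from geo.height
  writer field geo.blob has no reader counterpart
  rule R1 violated at geo.avatar
  rule R1 violated at geo.enabled
  rule R1 violated at geo.height
  rule R1 violated at payload
  rule R1 violated at zip
  => backward verdict for Shipment: BREAKING, 5 violation(s)
forward pass over Shipment, reader schema v1, writer schema v2:
  tier: Channel -> Channel, writer required; from tier
  geo: Geo -> Geo, writer required; from geo
  id: int32 -> int32, writer required; from id
  email: no writer match
  seq: int64 -> int64, writer required; from seq
  quantity: int32 -> int32, writer required; from quantity
  version: int64 -> int64, writer required; from version
  writer field payload has no reader counterpart
  writer field zip has no reader counterpart
  geo.enabled: bool -> bool, writer optional; from geo.enabled
  geo.blob: no writer match
  geo.verified: bool -> bool, writer required; from geo.verified
  geo.height: float64 -> float32, writer optional; from geo.height
  writer field geo.avatar has no reader counterpart
  rule R1 violated at email
  rule R1 violated at geo.blob
  rule R1 violated at geo.enabled
  rule R1 violated at geo.height
  rule R3 violated at geo.height
  => forward verdict for Shipment: BREAKING, 5 violation(s)

backward: BREAKING [(geo.avatar, R1), (geo.enabled, R1), (geo.height, R1), (payload, R1), (zip, R1)]; forward: BREAKING [(email, R1), (geo.blob, R1), (geo.enabled, R1), (geo.height, R1), (geo.height, R3)]
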